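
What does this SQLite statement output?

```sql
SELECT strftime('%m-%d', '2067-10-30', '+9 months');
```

First apply '+9 months': 2067-10-30 → 2068-07-30.
`%m-%d` extracts the month-day: 07-30.

07-30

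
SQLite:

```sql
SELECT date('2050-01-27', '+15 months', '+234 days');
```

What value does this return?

2051-12-17

Adding +15 months to 2050-01-27 gives 2051-04-27.
Applying '+234 days' to 2051-04-27: counting 234 days forward gives 2051-12-17.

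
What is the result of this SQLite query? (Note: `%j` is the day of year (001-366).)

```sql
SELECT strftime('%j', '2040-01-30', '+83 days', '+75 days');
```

188

First apply '+83 days', '+75 days': 2040-01-30 → 2040-07-06.
Day-of-year for 2040-07-06: days since 2040-01-01 inclusive = 188, zero-padded to 188.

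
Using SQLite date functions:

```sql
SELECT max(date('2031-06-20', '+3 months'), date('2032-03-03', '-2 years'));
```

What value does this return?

2031-09-20

date('2031-06-20', '+3 months') → 2031-09-20.
date('2032-03-03', '-2 years') → 2030-03-03.
Later of the two is 2031-09-20.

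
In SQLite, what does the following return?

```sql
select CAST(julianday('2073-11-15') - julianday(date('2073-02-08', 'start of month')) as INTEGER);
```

`start of month` rewinds 2073-02-08 to 2073-02-01.
27 days remain in February 2073 after the 1st (28 − 1).
Full months from March 2073 through October 2073 contribute their day counts.
Then 15 days into November 2073.
Total: 27 + 31 + 30 + 31 + 30 + 31 + 31 + 30 + 31 + 15 = 287.

287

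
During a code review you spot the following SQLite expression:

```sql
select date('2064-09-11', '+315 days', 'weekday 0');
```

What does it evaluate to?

2065-07-26

Applying '+315 days' to 2064-09-11: counting 315 days forward gives 2065-07-23.
`weekday 0` advances to the next Sunday; 2065-07-23 is a Thursday, so it moves forward to 2065-07-26.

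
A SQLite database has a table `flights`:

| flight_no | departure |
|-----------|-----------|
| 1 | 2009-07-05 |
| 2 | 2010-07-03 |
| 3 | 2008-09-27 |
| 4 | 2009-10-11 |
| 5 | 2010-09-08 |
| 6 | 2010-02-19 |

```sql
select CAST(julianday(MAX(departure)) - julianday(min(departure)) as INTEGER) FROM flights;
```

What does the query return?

MIN = 2008-09-27, MAX = 2010-09-08.
3 days remain in September 2008 after the 27th (30 − 27).
Full months from October 2008 through August 2010 contribute their day counts.
Then 8 days into September 2010.
Total: 3 + 31 + 30 + 31 + 31 + 28 + 31 + 30 + 31 + 30 + 31 + 31 + 30 + 31 + 30 + 31 + 31 + 28 + 31 + 30 + 31 + 30 + 31 + 31 + 8 = 711.

711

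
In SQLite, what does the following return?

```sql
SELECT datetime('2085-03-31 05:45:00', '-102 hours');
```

2085-03-26 23:45:00

-102 hours from 2085-03-31 05:45:00 is 2085-03-26 23:45:00 (crosses midnight).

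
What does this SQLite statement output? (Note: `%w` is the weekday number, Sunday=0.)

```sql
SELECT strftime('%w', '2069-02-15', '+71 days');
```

6

First apply '+71 days': 2069-02-15 → 2069-04-27.
2069-04-27 is a Saturday; with Sunday=0 that is 6.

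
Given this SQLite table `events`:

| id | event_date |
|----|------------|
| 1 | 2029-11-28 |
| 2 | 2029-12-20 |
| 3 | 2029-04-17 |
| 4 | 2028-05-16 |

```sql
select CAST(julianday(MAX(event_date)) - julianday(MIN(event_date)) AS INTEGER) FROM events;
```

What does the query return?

MIN = 2028-05-16, MAX = 2029-12-20.
15 days remain in May 2028 after the 16th (31 − 16).
Full months from June 2028 through November 2029 contribute their day counts.
Then 20 days into December 2029.
Total: 15 + 30 + 31 + 31 + 30 + 31 + 30 + 31 + 31 + 28 + 31 + 30 + 31 + 30 + 31 + 31 + 30 + 31 + 30 + 20 = 583.

583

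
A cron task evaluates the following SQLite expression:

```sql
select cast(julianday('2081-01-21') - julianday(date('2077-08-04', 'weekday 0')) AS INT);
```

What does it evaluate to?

1262

`weekday 0` advances to the next Sunday; 2077-08-04 is a Wednesday, so it moves forward to 2077-08-08.
23 days remain in August 2077 after the 8th (31 − 8).
Full months from September 2077 through December 2080 contribute their day counts.
Then 21 days into January 2081.
Total: 23 + 30 + 31 + 30 + 31 + 31 + 28 + 31 + 30 + 31 + 30 + 31 + 31 + 30 + 31 + 30 + 31 + 31 + 28 + 31 + 30 + 31 + 30 + 31 + 31 + 30 + 31 + 30 + 31 + 31 + 29 + 31 + 30 + 31 + 30 + 31 + 31 + 30 + 31 + 30 + 31 + 21 = 1262.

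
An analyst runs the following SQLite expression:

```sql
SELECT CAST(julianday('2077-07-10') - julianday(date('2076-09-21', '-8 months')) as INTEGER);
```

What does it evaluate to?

Adding -8 months to 2076-09-21 gives 2076-01-21.
10 days remain in January 2076 after the 21st (31 − 21).
Full months from February 2076 through June 2077 contribute their day counts.
Then 10 days into July 2077.
Total: 10 + 29 + 31 + 30 + 31 + 30 + 31 + 31 + 30 + 31 + 30 + 31 + 31 + 28 + 31 + 30 + 31 + 30 + 10 = 536.

536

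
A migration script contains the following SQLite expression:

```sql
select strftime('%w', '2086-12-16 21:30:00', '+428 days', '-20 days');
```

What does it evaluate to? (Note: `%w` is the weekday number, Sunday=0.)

First apply '+428 days', '-20 days': 2086-12-16 21:30:00 → 2088-01-28 21:30:00.
2088-01-28 is a Wednesday; with Sunday=0 that is 3.

3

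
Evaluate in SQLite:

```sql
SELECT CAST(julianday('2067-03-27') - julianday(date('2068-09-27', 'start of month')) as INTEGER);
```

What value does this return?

-524

`start of month` rewinds 2068-09-27 to 2068-09-01.
4 days remain in March 2067 after the 27th (31 − 27).
Full months from April 2067 through August 2068 contribute their day counts.
Then 1 day into September 2068.
Total: 4 + 30 + 31 + 30 + 31 + 31 + 30 + 31 + 30 + 31 + 31 + 29 + 31 + 30 + 31 + 30 + 31 + 31 + 1 = 524.
The subtraction is earlier − later, so the result is −524 → -524.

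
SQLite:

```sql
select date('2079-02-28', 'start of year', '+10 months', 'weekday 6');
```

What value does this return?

`start of year` rewinds 2079-02-28 to 2079-01-01.
Adding +10 months to 2079-01-01 gives 2079-11-01.
`weekday 6` advances to the next Saturday; 2079-11-01 is a Wednesday, so it moves forward to 2079-11-04.

2079-11-04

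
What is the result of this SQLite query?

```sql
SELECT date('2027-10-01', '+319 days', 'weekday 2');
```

Applying '+319 days' to 2027-10-01: counting 319 days forward gives 2028-08-15.
`weekday 2` advances to the next Tuesday; 2028-08-15 is already a Tuesday, so it stays at 2028-08-15.

2028-08-15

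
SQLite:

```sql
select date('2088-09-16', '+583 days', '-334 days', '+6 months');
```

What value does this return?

Applying '+583 days' to 2088-09-16: counting 583 days forward gives 2090-04-22.
Applying '-334 days' to 2090-04-22: counting 334 days back gives 2089-05-23.
Adding +6 months to 2089-05-23 gives 2089-11-23.

2089-11-23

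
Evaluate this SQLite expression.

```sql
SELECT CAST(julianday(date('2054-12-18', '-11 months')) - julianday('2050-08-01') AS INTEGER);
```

1266

Adding -11 months to 2054-12-18 gives 2054-01-18.
30 days remain in August 2050 after the 1st (31 − 1).
Full months from September 2050 through December 2053 contribute their day counts.
Then 18 days into January 2054.
Total: 30 + 30 + 31 + 30 + 31 + 31 + 28 + 31 + 30 + 31 + 30 + 31 + 31 + 30 + 31 + 30 + 31 + 31 + 29 + 31 + 30 + 31 + 30 + 31 + 31 + 30 + 31 + 30 + 31 + 31 + 28 + 31 + 30 + 31 + 30 + 31 + 31 + 30 + 31 + 30 + 31 + 18 = 1266.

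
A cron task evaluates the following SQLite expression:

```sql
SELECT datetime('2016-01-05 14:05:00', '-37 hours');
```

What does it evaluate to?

-37 hours from 2016-01-05 14:05:00 is 2016-01-04 01:05:00 (crosses midnight).

2016-01-04 01:05:00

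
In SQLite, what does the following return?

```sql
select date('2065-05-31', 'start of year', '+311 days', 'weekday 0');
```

`start of year` rewinds 2065-05-31 to 2065-01-01.
Applying '+311 days' to 2065-01-01: counting 311 days forward gives 2065-11-08.
`weekday 0` advances to the next Sunday; 2065-11-08 is already a Sunday, so it stays at 2065-11-08.

2065-11-08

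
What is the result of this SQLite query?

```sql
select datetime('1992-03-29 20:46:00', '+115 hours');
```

+115 hours from 1992-03-29 20:46:00 is 1992-04-03 15:46:00 (crosses midnight).

1992-04-03 15:46:00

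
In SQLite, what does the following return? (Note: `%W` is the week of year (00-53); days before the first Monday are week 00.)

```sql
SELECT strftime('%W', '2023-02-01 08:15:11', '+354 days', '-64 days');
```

46

First apply '+354 days', '-64 days': 2023-02-01 08:15:11 → 2023-11-18 08:15:11.
2023-11-18 is a Saturday. SQLite's %W counts Mondays since the year started; the result is 46.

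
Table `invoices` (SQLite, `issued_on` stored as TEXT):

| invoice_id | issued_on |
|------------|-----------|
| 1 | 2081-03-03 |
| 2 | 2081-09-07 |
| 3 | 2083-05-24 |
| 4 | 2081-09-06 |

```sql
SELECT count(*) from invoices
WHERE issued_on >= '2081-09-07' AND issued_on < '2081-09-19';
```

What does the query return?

Rows in [2081-09-07, 2081-09-19): 2081-09-07 → 1 row.

1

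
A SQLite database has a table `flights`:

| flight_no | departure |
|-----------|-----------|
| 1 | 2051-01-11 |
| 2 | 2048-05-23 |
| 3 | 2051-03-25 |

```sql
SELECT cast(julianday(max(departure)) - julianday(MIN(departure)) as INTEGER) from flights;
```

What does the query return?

MIN = 2048-05-23, MAX = 2051-03-25.
8 days remain in May 2048 after the 23rd (31 − 23).
Full months from June 2048 through February 2051 contribute their day counts.
Then 25 days into March 2051.
Total: 8 + 30 + 31 + 31 + 30 + 31 + 30 + 31 + 31 + 28 + 31 + 30 + 31 + 30 + 31 + 31 + 30 + 31 + 30 + 31 + 31 + 28 + 31 + 30 + 31 + 30 + 31 + 31 + 30 + 31 + 30 + 31 + 31 + 28 + 25 = 1036.

1036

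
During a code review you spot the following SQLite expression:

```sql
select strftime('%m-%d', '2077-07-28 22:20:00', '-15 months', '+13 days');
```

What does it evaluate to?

05-11

First apply '-15 months', '+13 days': 2077-07-28 22:20:00 → 2076-05-11 22:20:00.
`%m-%d` extracts the month-day: 05-11.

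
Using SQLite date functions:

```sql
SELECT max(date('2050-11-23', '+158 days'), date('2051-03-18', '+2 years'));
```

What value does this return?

2053-03-18

date('2050-11-23', '+158 days') → 2051-04-30.
date('2051-03-18', '+2 years') → 2053-03-18.
Later of the two is 2053-03-18.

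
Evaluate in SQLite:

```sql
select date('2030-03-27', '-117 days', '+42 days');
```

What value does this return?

2030-01-11

Applying '-117 days' to 2030-03-27: counting 117 days back gives 2029-11-30.
Applying '+42 days' to 2029-11-30: counting 42 days forward gives 2030-01-11.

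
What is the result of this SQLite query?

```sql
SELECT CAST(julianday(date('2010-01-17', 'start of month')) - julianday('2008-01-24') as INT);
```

`start of month` rewinds 2010-01-17 to 2010-01-01.
7 days remain in January 2008 after the 24th (31 − 24).
Full months from February 2008 through December 2009 contribute their day counts.
Then 1 day into January 2010.
Total: 7 + 29 + 31 + 30 + 31 + 30 + 31 + 31 + 30 + 31 + 30 + 31 + 31 + 28 + 31 + 30 + 31 + 30 + 31 + 31 + 30 + 31 + 30 + 31 + 1 = 708.

708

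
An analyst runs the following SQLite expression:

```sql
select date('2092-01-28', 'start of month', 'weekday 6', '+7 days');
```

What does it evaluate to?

2092-01-12

`start of month` rewinds 2092-01-28 to 2092-01-01.
`weekday 6` advances to the next Saturday; 2092-01-01 is a Tuesday, so it moves forward to 2092-01-05.
Advancing 7 more days within January lands on 2092-01-12.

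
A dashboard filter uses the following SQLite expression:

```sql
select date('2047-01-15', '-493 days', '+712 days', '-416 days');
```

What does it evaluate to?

2046-07-02

Applying '-493 days' to 2047-01-15: counting 493 days back gives 2045-09-09.
Applying '+712 days' to 2045-09-09: counting 712 days forward gives 2047-08-22.
Applying '-416 days' to 2047-08-22: counting 416 days back gives 2046-07-02.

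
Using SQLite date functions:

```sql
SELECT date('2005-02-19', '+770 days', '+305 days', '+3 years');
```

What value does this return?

Applying '+770 days' to 2005-02-19: counting 770 days forward gives 2007-03-31.
Applying '+305 days' to 2007-03-31: counting 305 days forward gives 2008-01-30.
Adding +3 years to 2008-01-30 gives 2011-01-30.

2011-01-30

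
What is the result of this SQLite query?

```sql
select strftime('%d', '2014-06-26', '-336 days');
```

First apply '-336 days': 2014-06-26 → 2013-07-25.
`%d` extracts the 2-digit day of month: 25.

25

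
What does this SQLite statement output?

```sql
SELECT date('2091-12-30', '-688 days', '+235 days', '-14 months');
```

2089-08-03

Applying '-688 days' to 2091-12-30: counting 688 days back gives 2090-02-10.
Applying '+235 days' to 2090-02-10: counting 235 days forward gives 2090-10-03.
Adding -14 months to 2090-10-03 gives 2089-08-03.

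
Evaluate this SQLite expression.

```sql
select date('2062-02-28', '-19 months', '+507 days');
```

Adding -19 months to 2062-02-28 gives 2060-07-28.
Applying '+507 days' to 2060-07-28: counting 507 days forward gives 2061-12-17.

2061-12-17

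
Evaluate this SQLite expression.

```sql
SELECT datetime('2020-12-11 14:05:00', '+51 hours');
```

+51 hours from 2020-12-11 14:05:00 is 2020-12-13 17:05:00 (crosses midnight).

2020-12-13 17:05:00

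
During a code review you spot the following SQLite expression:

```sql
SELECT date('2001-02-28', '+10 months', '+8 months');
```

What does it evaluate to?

Adding +10 months to 2001-02-28 gives 2001-12-28.
Adding +8 months to 2001-12-28 gives 2002-08-28.

2002-08-28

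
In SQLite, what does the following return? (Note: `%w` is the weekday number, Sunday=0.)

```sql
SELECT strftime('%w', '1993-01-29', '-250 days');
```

0

First apply '-250 days': 1993-01-29 → 1992-05-24.
1992-05-24 is a Sunday; with Sunday=0 that is 0.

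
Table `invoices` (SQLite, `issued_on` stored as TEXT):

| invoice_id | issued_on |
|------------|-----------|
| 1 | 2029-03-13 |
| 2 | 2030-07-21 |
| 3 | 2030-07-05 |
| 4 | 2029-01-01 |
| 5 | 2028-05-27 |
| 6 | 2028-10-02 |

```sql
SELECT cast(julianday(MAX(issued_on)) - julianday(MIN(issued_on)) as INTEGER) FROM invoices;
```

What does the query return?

MIN = 2028-05-27, MAX = 2030-07-21.
4 days remain in May 2028 after the 27th (31 − 27).
Full months from June 2028 through June 2030 contribute their day counts.
Then 21 days into July 2030.
Total: 4 + 30 + 31 + 31 + 30 + 31 + 30 + 31 + 31 + 28 + 31 + 30 + 31 + 30 + 31 + 31 + 30 + 31 + 30 + 31 + 31 + 28 + 31 + 30 + 31 + 30 + 21 = 785.

785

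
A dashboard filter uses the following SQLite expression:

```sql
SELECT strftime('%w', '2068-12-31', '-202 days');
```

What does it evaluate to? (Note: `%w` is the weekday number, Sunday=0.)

First apply '-202 days': 2068-12-31 → 2068-06-12.
2068-06-12 is a Tuesday; with Sunday=0 that is 2.

2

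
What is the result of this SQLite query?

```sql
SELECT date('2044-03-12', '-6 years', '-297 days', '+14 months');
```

Adding -6 years to 2044-03-12 gives 2038-03-12.
Applying '-297 days' to 2038-03-12: counting 297 days back gives 2037-05-19.
Adding +14 months to 2037-05-19 gives 2038-07-19.

2038-07-19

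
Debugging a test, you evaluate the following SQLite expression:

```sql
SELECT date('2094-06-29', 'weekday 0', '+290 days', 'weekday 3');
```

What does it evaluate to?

`weekday 0` advances to the next Sunday; 2094-06-29 is a Tuesday, so it moves forward to 2094-07-04.
Applying '+290 days' to 2094-07-04: counting 290 days forward gives 2095-04-20.
`weekday 3` advances to the next Wednesday; 2095-04-20 is already a Wednesday, so it stays at 2095-04-20.

2095-04-20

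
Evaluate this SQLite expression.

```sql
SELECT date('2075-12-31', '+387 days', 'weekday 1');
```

2077-01-25

Applying '+387 days' to 2075-12-31: counting 387 days forward gives 2077-01-21.
`weekday 1` advances to the next Monday; 2077-01-21 is a Thursday, so it moves forward to 2077-01-25.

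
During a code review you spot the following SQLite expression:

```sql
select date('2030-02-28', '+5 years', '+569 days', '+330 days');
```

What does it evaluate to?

2037-08-15

Adding +5 years to 2030-02-28 gives 2035-02-28.
Applying '+569 days' to 2035-02-28: counting 569 days forward gives 2036-09-19.
Applying '+330 days' to 2036-09-19: counting 330 days forward gives 2037-08-15.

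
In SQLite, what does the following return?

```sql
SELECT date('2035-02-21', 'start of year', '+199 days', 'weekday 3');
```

`start of year` rewinds 2035-02-21 to 2035-01-01.
Applying '+199 days' to 2035-01-01: counting 199 days forward gives 2035-07-19.
`weekday 3` advances to the next Wednesday; 2035-07-19 is a Thursday, so it moves forward to 2035-07-25.

2035-07-25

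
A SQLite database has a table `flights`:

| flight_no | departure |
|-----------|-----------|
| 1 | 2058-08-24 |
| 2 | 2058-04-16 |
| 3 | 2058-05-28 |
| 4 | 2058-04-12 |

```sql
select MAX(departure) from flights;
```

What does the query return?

MAX over {2058-04-12, 2058-04-16, 2058-05-28, 2058-08-24}.

2058-08-24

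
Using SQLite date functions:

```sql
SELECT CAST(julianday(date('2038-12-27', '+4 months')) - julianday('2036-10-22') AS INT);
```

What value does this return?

Adding +4 months to 2038-12-27 gives 2039-04-27.
9 days remain in October 2036 after the 22nd (31 − 22).
Full months from November 2036 through March 2039 contribute their day counts.
Then 27 days into April 2039.
Total: 9 + 30 + 31 + 31 + 28 + 31 + 30 + 31 + 30 + 31 + 31 + 30 + 31 + 30 + 31 + 31 + 28 + 31 + 30 + 31 + 30 + 31 + 31 + 30 + 31 + 30 + 31 + 31 + 28 + 31 + 27 = 917.

917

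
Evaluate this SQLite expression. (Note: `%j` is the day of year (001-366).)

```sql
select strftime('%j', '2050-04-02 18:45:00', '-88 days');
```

004

First apply '-88 days': 2050-04-02 18:45:00 → 2050-01-04 18:45:00.
Day-of-year for 2050-01-04: days since 2050-01-01 inclusive = 4, zero-padded to 004.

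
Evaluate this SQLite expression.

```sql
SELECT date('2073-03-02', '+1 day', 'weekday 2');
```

Advancing 1 more day within March lands on 2073-03-03.
`weekday 2` advances to the next Tuesday; 2073-03-03 is a Friday, so it moves forward to 2073-03-07.

2073-03-07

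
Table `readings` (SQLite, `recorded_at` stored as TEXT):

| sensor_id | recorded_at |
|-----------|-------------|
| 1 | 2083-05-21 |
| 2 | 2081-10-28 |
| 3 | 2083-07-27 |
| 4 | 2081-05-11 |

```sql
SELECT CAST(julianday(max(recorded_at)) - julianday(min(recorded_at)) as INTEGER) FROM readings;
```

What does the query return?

807

MIN = 2081-05-11, MAX = 2083-07-27.
20 days remain in May 2081 after the 11th (31 − 11).
Full months from June 2081 through June 2083 contribute their day counts.
Then 27 days into July 2083.
Total: 20 + 30 + 31 + 31 + 30 + 31 + 30 + 31 + 31 + 28 + 31 + 30 + 31 + 30 + 31 + 31 + 30 + 31 + 30 + 31 + 31 + 28 + 31 + 30 + 31 + 30 + 27 = 807.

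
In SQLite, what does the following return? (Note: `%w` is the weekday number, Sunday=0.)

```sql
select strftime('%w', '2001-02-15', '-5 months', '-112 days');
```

First apply '-5 months', '-112 days': 2001-02-15 → 2000-05-26.
2000-05-26 is a Friday; with Sunday=0 that is 5.

5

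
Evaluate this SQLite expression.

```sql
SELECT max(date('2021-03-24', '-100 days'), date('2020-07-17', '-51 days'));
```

date('2021-03-24', '-100 days') → 2020-12-14.
date('2020-07-17', '-51 days') → 2020-05-27.
Later of the two is 2020-12-14.

2020-12-14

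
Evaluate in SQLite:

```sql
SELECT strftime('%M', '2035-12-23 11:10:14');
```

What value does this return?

`%M` extracts the 2-digit minute: 10.

10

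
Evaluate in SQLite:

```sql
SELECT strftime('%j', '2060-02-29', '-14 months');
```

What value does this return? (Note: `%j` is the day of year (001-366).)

First apply '-14 months': 2060-02-29 → 2058-12-29.
Day-of-year for 2058-12-29: days since 2058-01-01 inclusive = 363, zero-padded to 363.

363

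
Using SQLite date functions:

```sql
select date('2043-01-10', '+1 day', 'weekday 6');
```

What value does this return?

Advancing 1 more day within January lands on 2043-01-11.
`weekday 6` advances to the next Saturday; 2043-01-11 is a Sunday, so it moves forward to 2043-01-17.

2043-01-17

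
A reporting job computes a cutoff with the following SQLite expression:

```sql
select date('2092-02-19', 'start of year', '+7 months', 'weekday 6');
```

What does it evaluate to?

2092-08-02

`start of year` rewinds 2092-02-19 to 2092-01-01.
Adding +7 months to 2092-01-01 gives 2092-08-01.
`weekday 6` advances to the next Saturday; 2092-08-01 is a Friday, so it moves forward to 2092-08-02.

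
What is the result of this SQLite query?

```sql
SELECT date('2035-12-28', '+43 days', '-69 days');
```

2035-12-02

Applying '+43 days' to 2035-12-28: counting 43 days forward gives 2036-02-09.
Applying '-69 days' to 2036-02-09: counting 69 days back gives 2035-12-02.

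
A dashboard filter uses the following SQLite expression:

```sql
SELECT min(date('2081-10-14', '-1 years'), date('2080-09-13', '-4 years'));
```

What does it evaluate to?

date('2081-10-14', '-1 years') → 2080-10-14.
date('2080-09-13', '-4 years') → 2076-09-13.
Earlier of the two is 2076-09-13.

2076-09-13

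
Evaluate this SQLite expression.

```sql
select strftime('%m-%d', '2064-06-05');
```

06-05

`%m-%d` extracts the month-day: 06-05.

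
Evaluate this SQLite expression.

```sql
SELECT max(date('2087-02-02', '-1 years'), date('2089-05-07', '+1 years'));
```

date('2087-02-02', '-1 years') → 2086-02-02.
date('2089-05-07', '+1 years') → 2090-05-07.
Later of the two is 2090-05-07.

2090-05-07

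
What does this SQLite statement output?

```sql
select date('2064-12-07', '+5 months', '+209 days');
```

Adding +5 months to 2064-12-07 gives 2065-05-07.
Applying '+209 days' to 2065-05-07: counting 209 days forward gives 2065-12-02.

2065-12-02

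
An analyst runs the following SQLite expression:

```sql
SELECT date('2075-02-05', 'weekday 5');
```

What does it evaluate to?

2075-02-08

`weekday 5` advances to the next Friday; 2075-02-05 is a Tuesday, so it moves forward to 2075-02-08.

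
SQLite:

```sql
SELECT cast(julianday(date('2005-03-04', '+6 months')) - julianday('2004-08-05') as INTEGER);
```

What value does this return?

395

Adding +6 months to 2005-03-04 gives 2005-09-04.
26 days remain in August 2004 after the 5th (31 − 5).
Full months from September 2004 through August 2005 contribute their day counts.
Then 4 days into September 2005.
Total: 26 + 30 + 31 + 30 + 31 + 31 + 28 + 31 + 30 + 31 + 30 + 31 + 31 + 4 = 395.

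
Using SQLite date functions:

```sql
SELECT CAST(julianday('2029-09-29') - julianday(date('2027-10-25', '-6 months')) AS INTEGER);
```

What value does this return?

888

Adding -6 months to 2027-10-25 gives 2027-04-25.
5 days remain in April 2027 after the 25th (30 − 25).
Full months from May 2027 through August 2029 contribute their day counts.
Then 29 days into September 2029.
Total: 5 + 31 + 30 + 31 + 31 + 30 + 31 + 30 + 31 + 31 + 29 + 31 + 30 + 31 + 30 + 31 + 31 + 30 + 31 + 30 + 31 + 31 + 28 + 31 + 30 + 31 + 30 + 31 + 31 + 29 = 888.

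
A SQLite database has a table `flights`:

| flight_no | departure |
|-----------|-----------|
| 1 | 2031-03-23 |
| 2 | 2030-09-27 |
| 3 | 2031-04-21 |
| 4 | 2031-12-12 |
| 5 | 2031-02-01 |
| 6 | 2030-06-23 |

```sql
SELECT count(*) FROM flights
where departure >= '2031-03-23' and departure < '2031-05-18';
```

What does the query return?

Rows in [2031-03-23, 2031-05-18): 2031-03-23, 2031-04-21 → 2 rows.

2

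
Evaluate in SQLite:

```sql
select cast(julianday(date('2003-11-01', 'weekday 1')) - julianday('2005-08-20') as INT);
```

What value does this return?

-656

`weekday 1` advances to the next Monday; 2003-11-01 is a Saturday, so it moves forward to 2003-11-03.
27 days remain in November 2003 after the 3rd (30 − 3).
Full months from December 2003 through July 2005 contribute their day counts.
Then 20 days into August 2005.
Total: 27 + 31 + 31 + 29 + 31 + 30 + 31 + 30 + 31 + 31 + 30 + 31 + 30 + 31 + 31 + 28 + 31 + 30 + 31 + 30 + 31 + 20 = 656.
The subtraction is earlier − later, so the result is −656 → -656.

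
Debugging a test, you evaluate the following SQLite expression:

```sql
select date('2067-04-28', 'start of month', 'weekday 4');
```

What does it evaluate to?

2067-04-07

`start of month` rewinds 2067-04-28 to 2067-04-01.
`weekday 4` advances to the next Thursday; 2067-04-01 is a Friday, so it moves forward to 2067-04-07.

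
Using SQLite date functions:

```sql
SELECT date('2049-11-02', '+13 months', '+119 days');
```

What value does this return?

2051-03-31

Adding +13 months to 2049-11-02 gives 2050-12-02.
Applying '+119 days' to 2050-12-02: counting 119 days forward gives 2051-03-31.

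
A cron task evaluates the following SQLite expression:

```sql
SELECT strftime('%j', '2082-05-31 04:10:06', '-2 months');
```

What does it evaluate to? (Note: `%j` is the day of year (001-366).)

090

First apply '-2 months': 2082-05-31 04:10:06 → 2082-03-31 04:10:06.
Day-of-year for 2082-03-31: days since 2082-01-01 inclusive = 90, zero-padded to 090.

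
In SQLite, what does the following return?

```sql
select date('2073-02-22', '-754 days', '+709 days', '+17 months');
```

2074-06-08

Applying '-754 days' to 2073-02-22: counting 754 days back gives 2071-01-30.
Applying '+709 days' to 2071-01-30: counting 709 days forward gives 2073-01-08.
Adding +17 months to 2073-01-08 gives 2074-06-08.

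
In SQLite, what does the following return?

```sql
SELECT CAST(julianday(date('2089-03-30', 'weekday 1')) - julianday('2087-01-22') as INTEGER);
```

803

`weekday 1` advances to the next Monday; 2089-03-30 is a Wednesday, so it moves forward to 2089-04-04.
9 days remain in January 2087 after the 22nd (31 − 22).
Full months from February 2087 through March 2089 contribute their day counts.
Then 4 days into April 2089.
Total: 9 + 28 + 31 + 30 + 31 + 30 + 31 + 31 + 30 + 31 + 30 + 31 + 31 + 29 + 31 + 30 + 31 + 30 + 31 + 31 + 30 + 31 + 30 + 31 + 31 + 28 + 31 + 4 = 803.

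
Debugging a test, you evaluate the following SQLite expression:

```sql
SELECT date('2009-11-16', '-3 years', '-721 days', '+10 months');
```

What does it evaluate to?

2005-09-25

Adding -3 years to 2009-11-16 gives 2006-11-16.
Applying '-721 days' to 2006-11-16: counting 721 days back gives 2004-11-25.
Adding +10 months to 2004-11-25 gives 2005-09-25.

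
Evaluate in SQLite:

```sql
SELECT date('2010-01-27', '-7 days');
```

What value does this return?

2010-01-20

Going back 7 days within January lands on 2010-01-20.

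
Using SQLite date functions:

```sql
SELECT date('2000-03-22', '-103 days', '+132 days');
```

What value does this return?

Applying '-103 days' to 2000-03-22: counting 103 days back gives 1999-12-10.
Applying '+132 days' to 1999-12-10: counting 132 days forward gives 2000-04-20.

2000-04-20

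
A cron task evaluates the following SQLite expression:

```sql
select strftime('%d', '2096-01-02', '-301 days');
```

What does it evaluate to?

First apply '-301 days': 2096-01-02 → 2095-03-07.
`%d` extracts the 2-digit day of month: 07.

07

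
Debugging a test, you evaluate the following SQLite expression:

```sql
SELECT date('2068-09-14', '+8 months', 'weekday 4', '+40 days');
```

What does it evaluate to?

2069-06-25

Adding +8 months to 2068-09-14 gives 2069-05-14.
`weekday 4` advances to the next Thursday; 2069-05-14 is a Tuesday, so it moves forward to 2069-05-16.
May 2069 has 31 days; 15 remain after the 16th, so 16 days reach 2069-06-01.
Advancing 24 more days within June lands on 2069-06-25.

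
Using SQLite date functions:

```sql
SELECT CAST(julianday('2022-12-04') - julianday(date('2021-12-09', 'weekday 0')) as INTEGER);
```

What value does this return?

`weekday 0` advances to the next Sunday; 2021-12-09 is a Thursday, so it moves forward to 2021-12-12.
19 days remain in December 2021 after the 12th (31 − 12).
Full months from January 2022 through November 2022 contribute their day counts.
Then 4 days into December 2022.
Total: 19 + 31 + 28 + 31 + 30 + 31 + 30 + 31 + 31 + 30 + 31 + 30 + 4 = 357.

357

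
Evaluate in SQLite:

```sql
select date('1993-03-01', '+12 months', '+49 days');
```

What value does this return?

1994-04-19

Adding +12 months to 1993-03-01 gives 1994-03-01.
Applying '+49 days' to 1994-03-01: counting 49 days forward gives 1994-04-19.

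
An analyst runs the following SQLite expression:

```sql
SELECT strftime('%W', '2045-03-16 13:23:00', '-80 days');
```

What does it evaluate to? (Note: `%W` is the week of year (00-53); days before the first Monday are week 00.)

52

First apply '-80 days': 2045-03-16 13:23:00 → 2044-12-26 13:23:00.
2044-12-26 is a Monday. SQLite's %W counts Mondays since the year started; the result is 52.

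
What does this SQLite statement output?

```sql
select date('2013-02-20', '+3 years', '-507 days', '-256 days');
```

Adding +3 years to 2013-02-20 gives 2016-02-20.
Applying '-507 days' to 2016-02-20: counting 507 days back gives 2014-10-01.
Applying '-256 days' to 2014-10-01: counting 256 days back gives 2014-01-18.

2014-01-18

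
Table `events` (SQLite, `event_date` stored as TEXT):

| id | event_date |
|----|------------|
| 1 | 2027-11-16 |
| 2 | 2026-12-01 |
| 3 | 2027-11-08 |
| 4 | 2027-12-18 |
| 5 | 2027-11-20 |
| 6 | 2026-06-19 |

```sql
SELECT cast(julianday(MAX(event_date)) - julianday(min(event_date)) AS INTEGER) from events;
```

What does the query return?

MIN = 2026-06-19, MAX = 2027-12-18.
11 days remain in June 2026 after the 19th (30 − 19).
Full months from July 2026 through November 2027 contribute their day counts.
Then 18 days into December 2027.
Total: 11 + 31 + 31 + 30 + 31 + 30 + 31 + 31 + 28 + 31 + 30 + 31 + 30 + 31 + 31 + 30 + 31 + 30 + 18 = 547.

547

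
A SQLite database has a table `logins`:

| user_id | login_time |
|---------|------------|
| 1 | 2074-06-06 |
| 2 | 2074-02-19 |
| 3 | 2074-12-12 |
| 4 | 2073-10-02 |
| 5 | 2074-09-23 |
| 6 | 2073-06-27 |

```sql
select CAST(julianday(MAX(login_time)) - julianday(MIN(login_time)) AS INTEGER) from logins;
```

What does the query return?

MIN = 2073-06-27, MAX = 2074-12-12.
3 days remain in June 2073 after the 27th (30 − 27).
Full months from July 2073 through November 2074 contribute their day counts.
Then 12 days into December 2074.
Total: 3 + 31 + 31 + 30 + 31 + 30 + 31 + 31 + 28 + 31 + 30 + 31 + 30 + 31 + 31 + 30 + 31 + 30 + 12 = 533.

533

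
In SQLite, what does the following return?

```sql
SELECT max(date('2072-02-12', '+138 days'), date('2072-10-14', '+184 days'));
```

2073-04-16

date('2072-02-12', '+138 days') → 2072-06-29.
date('2072-10-14', '+184 days') → 2073-04-16.
Later of the two is 2073-04-16.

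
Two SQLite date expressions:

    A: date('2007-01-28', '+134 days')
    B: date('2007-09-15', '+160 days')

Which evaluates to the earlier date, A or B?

A = 2007-06-11.
B = 2008-02-22.
A is earlier.

A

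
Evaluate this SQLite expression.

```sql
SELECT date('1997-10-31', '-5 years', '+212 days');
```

Adding -5 years to 1997-10-31 gives 1992-10-31.
Applying '+212 days' to 1992-10-31: counting 212 days forward gives 1993-05-31.

1993-05-31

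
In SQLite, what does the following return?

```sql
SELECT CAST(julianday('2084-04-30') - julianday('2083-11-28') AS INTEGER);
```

154

2 days remain in November 2083 after the 28th (30 − 28).
December 2083: 31 days.
January 2084: 31 days.
February 2084: 29 days (leap year).
March 2084: 31 days.
Then 30 days into April 2084.
Total: 2 + 31 + 31 + 29 + 31 + 30 = 154.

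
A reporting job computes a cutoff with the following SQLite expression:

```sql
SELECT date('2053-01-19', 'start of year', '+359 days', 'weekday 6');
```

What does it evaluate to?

2053-12-27

`start of year` rewinds 2053-01-19 to 2053-01-01.
Applying '+359 days' to 2053-01-01: counting 359 days forward gives 2053-12-26.
`weekday 6` advances to the next Saturday; 2053-12-26 is a Friday, so it moves forward to 2053-12-27.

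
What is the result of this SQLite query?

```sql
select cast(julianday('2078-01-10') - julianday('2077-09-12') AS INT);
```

18 days remain in September 2077 after the 12th (30 − 12).
October 2077: 31 days.
November 2077: 30 days.
December 2077: 31 days.
Then 10 days into January 2078.
Total: 18 + 31 + 30 + 31 + 10 = 120.

120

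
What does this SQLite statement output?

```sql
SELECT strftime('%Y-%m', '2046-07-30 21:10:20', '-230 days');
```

First apply '-230 days': 2046-07-30 21:10:20 → 2045-12-12 21:10:20.
`%Y-%m` extracts the year-month: 2045-12.

2045-12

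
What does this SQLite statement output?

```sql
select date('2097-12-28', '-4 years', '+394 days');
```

Adding -4 years to 2097-12-28 gives 2093-12-28.
Applying '+394 days' to 2093-12-28: counting 394 days forward gives 2095-01-26.

2095-01-26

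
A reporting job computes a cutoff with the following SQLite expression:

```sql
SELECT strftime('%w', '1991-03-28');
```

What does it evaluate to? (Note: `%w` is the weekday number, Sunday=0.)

4

1991-03-28 is a Thursday; with Sunday=0 that is 4.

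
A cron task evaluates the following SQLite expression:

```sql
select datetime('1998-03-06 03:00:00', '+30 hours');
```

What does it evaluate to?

1998-03-07 09:00:00

+30 hours from 1998-03-06 03:00:00 is 1998-03-07 09:00:00 (crosses midnight).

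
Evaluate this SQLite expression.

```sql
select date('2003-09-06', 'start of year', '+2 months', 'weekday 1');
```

2003-03-03

`start of year` rewinds 2003-09-06 to 2003-01-01.
Adding +2 months to 2003-01-01 gives 2003-03-01.
`weekday 1` advances to the next Monday; 2003-03-01 is a Saturday, so it moves forward to 2003-03-03.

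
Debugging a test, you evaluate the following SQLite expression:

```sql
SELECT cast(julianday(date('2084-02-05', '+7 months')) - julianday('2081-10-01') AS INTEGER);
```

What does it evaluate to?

1070

Adding +7 months to 2084-02-05 gives 2084-09-05.
30 days remain in October 2081 after the 1st (31 − 1).
Full months from November 2081 through August 2084 contribute their day counts.
Then 5 days into September 2084.
Total: 30 + 30 + 31 + 31 + 28 + 31 + 30 + 31 + 30 + 31 + 31 + 30 + 31 + 30 + 31 + 31 + 28 + 31 + 30 + 31 + 30 + 31 + 31 + 30 + 31 + 30 + 31 + 31 + 29 + 31 + 30 + 31 + 30 + 31 + 31 + 5 = 1070.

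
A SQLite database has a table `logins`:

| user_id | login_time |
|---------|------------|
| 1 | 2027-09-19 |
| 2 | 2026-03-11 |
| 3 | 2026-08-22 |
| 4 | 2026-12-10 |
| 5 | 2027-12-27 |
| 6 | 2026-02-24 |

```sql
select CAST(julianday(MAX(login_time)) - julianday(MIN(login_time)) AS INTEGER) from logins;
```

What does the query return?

MIN = 2026-02-24, MAX = 2027-12-27.
4 days remain in February 2026 after the 24th (28 − 24).
Full months from March 2026 through November 2027 contribute their day counts.
Then 27 days into December 2027.
Total: 4 + 31 + 30 + 31 + 30 + 31 + 31 + 30 + 31 + 30 + 31 + 31 + 28 + 31 + 30 + 31 + 30 + 31 + 31 + 30 + 31 + 30 + 27 = 671.

671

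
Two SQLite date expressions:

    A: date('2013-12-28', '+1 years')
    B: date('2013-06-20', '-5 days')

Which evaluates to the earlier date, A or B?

A = 2014-12-28.
B = 2013-06-15.
B is earlier.

B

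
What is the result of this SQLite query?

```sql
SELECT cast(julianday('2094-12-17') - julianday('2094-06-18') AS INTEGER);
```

12 days remain in June 2094 after the 18th (30 − 18).
July 2094: 31 days.
August 2094: 31 days.
September 2094: 30 days.
October 2094: 31 days.
November 2094: 30 days.
Then 17 days into December 2094.
Total: 12 + 31 + 31 + 30 + 31 + 30 + 17 = 182.

182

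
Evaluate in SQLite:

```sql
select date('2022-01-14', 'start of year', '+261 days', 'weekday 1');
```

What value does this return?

`start of year` rewinds 2022-01-14 to 2022-01-01.
Applying '+261 days' to 2022-01-01: counting 261 days forward gives 2022-09-19.
`weekday 1` advances to the next Monday; 2022-09-19 is already a Monday, so it stays at 2022-09-19.

2022-09-19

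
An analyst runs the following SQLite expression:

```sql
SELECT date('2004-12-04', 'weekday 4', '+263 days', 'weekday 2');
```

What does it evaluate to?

`weekday 4` advances to the next Thursday; 2004-12-04 is a Saturday, so it moves forward to 2004-12-09.
Applying '+263 days' to 2004-12-09: counting 263 days forward gives 2005-08-29.
`weekday 2` advances to the next Tuesday; 2005-08-29 is a Monday, so it moves forward to 2005-08-30.

2005-08-30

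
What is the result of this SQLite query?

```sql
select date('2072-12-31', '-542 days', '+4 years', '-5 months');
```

2075-02-08

Applying '-542 days' to 2072-12-31: counting 542 days back gives 2071-07-08.
Adding +4 years to 2071-07-08 gives 2075-07-08.
Adding -5 months to 2075-07-08 gives 2075-02-08.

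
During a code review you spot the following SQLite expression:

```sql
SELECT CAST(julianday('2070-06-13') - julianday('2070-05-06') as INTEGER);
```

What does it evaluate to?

38

25 days remain in May 2070 after the 6th (31 − 6).
Then 13 days into June 2070.
Total: 25 + 13 = 38.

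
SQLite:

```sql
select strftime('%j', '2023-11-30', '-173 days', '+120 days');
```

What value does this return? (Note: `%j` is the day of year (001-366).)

First apply '-173 days', '+120 days': 2023-11-30 → 2023-10-08.
Day-of-year for 2023-10-08: days since 2023-01-01 inclusive = 281, zero-padded to 281.

281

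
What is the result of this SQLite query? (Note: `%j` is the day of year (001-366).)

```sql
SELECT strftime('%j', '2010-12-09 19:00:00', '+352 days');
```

330

First apply '+352 days': 2010-12-09 19:00:00 → 2011-11-26 19:00:00.
Day-of-year for 2011-11-26: days since 2011-01-01 inclusive = 330, zero-padded to 330.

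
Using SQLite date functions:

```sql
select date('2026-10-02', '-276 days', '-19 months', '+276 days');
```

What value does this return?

2025-03-02

Applying '-276 days' to 2026-10-02: counting 276 days back gives 2025-12-30.
Adding -19 months to 2025-12-30 gives 2024-05-30.
Applying '+276 days' to 2024-05-30: counting 276 days forward gives 2025-03-02.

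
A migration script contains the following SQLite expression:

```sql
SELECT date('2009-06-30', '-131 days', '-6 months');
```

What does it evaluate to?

Applying '-131 days' to 2009-06-30: counting 131 days back gives 2009-02-19.
Adding -6 months to 2009-02-19 gives 2008-08-19.

2008-08-19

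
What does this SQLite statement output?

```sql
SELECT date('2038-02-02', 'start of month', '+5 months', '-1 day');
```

2038-06-30

`start of month` rewinds 2038-02-02 to 2038-02-01.
Adding +5 months to 2038-02-01 gives 2038-07-01.
Going back 1 day from 2038-07-01 reaches 2038-06-30 (last day of June, 30 days).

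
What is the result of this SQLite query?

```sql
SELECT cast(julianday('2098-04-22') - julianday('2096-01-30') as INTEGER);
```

1 day remains in January 2096 after the 30th (31 − 30).
Full months from February 2096 through March 2098 contribute their day counts.
Then 22 days into April 2098.
Total: 1 + 29 + 31 + 30 + 31 + 30 + 31 + 31 + 30 + 31 + 30 + 31 + 31 + 28 + 31 + 30 + 31 + 30 + 31 + 31 + 30 + 31 + 30 + 31 + 31 + 28 + 31 + 22 = 813.

813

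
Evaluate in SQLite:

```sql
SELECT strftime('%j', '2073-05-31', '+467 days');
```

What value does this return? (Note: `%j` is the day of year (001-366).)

253

First apply '+467 days': 2073-05-31 → 2074-09-10.
Day-of-year for 2074-09-10: days since 2074-01-01 inclusive = 253, zero-padded to 253.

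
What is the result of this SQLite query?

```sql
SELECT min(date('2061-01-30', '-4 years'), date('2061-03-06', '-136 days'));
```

2057-01-30

date('2061-01-30', '-4 years') → 2057-01-30.
date('2061-03-06', '-136 days') → 2060-10-21.
Earlier of the two is 2057-01-30.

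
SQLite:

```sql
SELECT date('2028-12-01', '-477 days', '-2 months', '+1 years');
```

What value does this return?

2028-06-12

Applying '-477 days' to 2028-12-01: counting 477 days back gives 2027-08-12.
Adding -2 months to 2027-08-12 gives 2027-06-12.
Adding +1 year to 2027-06-12 gives 2028-06-12.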